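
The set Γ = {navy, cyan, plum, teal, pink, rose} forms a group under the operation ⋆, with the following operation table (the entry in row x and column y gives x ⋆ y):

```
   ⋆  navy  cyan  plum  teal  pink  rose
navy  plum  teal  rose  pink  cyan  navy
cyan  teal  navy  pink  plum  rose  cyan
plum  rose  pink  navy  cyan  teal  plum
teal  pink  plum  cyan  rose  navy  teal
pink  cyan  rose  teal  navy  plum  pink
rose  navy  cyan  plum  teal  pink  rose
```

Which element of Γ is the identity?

The identity e satisfies e ⋆ x = x for all x, so its row in the table reproduces the column headers.
Row rose reads: navy, cyan, plum, teal, pink, rose — exactly the header order. So rose is the identity.

rose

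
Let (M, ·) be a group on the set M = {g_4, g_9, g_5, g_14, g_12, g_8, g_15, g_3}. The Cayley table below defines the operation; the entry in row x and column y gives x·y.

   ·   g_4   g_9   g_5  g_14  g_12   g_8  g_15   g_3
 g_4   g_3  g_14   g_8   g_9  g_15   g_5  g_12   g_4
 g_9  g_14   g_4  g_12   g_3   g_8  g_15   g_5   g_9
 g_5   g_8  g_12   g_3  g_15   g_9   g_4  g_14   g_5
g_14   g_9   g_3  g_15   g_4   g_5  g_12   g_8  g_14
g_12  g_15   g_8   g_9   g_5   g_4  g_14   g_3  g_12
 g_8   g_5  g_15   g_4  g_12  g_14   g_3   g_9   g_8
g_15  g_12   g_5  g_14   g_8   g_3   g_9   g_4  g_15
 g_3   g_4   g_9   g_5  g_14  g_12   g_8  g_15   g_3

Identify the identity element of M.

The identity e satisfies e·x = x for all x, so its row in the table reproduces the column headers.
Row g_3 reads: g_4, g_9, g_5, g_14, g_12, g_8, g_15, g_3 — exactly the header order. So g_3 is the identity.
(Structurally, M here is isomorphic to Z_2 x Z_4.)

g_3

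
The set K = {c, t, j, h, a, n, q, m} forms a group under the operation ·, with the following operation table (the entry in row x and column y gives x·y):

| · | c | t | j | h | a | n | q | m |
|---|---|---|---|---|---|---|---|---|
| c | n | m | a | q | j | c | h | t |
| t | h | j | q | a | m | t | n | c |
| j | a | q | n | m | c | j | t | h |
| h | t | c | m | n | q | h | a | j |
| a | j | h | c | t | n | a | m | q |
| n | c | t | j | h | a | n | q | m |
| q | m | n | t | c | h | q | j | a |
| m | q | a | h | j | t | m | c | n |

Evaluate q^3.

t

q^1 = q
q^2 = q·q = j
q^3 = j·q = t
(Structurally, K here is isomorphic to the dihedral group D_4.)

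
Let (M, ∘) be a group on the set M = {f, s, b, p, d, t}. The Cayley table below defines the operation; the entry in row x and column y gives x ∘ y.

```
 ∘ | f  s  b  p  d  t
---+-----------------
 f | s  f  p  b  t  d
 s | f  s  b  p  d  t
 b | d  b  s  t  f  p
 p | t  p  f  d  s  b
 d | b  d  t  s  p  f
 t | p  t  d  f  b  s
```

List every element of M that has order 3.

Identity is s. Compute the order of each non-identity element by repeated multiplication:
  f: f → s  (order 2)
  b: b → s  (order 2)
  p: p → d → s  (order 3)
  d: d → p → s  (order 3)
  t: t → s  (order 2)
Elements of order 3: {d, p}.

{d, p}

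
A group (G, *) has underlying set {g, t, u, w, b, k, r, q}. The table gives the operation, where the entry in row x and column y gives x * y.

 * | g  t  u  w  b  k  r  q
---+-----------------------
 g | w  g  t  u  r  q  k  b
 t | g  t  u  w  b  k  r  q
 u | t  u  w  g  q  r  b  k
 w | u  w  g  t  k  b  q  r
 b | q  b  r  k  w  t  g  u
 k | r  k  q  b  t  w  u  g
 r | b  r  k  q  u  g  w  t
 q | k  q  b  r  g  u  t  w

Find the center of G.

An element z is central iff its row equals its column in the table.
For q: q * k = u ≠ g = k * q, so q ∉ Z.
Checking each element this way leaves Z(G) = {t, w}.

{t, w}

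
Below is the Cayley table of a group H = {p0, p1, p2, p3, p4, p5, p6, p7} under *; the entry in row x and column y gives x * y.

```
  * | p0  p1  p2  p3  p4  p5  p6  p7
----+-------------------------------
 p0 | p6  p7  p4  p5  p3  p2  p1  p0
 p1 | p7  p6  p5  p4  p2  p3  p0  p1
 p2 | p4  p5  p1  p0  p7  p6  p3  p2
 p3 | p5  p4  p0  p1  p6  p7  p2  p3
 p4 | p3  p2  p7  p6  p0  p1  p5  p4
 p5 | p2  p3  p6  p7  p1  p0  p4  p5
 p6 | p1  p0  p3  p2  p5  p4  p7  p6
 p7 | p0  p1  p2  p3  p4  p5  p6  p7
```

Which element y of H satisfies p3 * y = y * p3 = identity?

p5

First locate the identity: row p7 matches the header, so p7 is the identity.
Scan row p3 for p7: p3 * p5 = p7. Hence p3^(-1) = p5.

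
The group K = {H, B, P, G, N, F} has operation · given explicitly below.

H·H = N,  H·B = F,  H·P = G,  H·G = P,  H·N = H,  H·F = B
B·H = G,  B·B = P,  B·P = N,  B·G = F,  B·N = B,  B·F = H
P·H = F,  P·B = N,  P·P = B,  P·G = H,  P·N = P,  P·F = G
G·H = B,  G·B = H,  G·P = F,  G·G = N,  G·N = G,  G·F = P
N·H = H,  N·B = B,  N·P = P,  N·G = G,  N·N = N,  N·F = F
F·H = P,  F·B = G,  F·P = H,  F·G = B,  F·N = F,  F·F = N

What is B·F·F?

B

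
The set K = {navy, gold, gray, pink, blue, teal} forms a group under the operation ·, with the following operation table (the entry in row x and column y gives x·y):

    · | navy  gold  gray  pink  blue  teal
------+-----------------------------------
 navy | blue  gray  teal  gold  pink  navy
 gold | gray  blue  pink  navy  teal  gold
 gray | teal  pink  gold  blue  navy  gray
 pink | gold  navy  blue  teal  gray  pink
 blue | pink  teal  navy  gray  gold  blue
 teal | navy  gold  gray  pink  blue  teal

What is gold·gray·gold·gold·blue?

gold·gray = pink
pink·gold = navy
navy·gold = gray
gray·blue = navy
(Structurally, K here is isomorphic to the cyclic group Z_6.)

navy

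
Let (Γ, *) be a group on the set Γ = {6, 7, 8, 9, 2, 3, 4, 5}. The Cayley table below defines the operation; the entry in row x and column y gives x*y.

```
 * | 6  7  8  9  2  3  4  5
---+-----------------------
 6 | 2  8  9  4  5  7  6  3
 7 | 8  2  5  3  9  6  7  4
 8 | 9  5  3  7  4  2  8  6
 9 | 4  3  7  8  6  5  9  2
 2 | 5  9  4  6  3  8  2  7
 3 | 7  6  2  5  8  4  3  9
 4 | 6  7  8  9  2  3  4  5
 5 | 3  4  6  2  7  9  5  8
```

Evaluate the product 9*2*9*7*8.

9*2 = 6
6*9 = 4
4*7 = 7
7*8 = 5

5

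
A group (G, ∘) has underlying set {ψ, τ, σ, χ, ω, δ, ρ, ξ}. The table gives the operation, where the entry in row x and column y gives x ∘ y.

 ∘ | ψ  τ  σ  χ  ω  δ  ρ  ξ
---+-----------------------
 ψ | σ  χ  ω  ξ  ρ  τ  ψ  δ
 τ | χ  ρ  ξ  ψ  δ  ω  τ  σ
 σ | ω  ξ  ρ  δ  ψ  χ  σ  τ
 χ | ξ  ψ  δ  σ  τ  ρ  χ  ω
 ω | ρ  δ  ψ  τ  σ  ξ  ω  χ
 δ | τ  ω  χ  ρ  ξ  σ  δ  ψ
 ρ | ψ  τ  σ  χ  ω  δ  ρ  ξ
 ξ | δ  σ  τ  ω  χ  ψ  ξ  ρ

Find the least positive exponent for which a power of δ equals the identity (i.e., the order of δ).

The identity element is ρ (its row matches the header).
δ^1 = δ
δ^2 = δ ∘ δ = σ
δ^3 = σ ∘ δ = χ
δ^4 = χ ∘ δ = ρ
The first power of δ equal to the identity is δ^4, so ord(δ) = 4.

4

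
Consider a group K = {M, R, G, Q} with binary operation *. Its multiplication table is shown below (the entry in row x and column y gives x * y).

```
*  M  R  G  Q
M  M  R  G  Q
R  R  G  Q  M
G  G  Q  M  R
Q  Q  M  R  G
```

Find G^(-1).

G

First locate the identity: row M matches the header, so M is the identity.
Scan row G for M: G * G = M. Hence G^(-1) = G.
(Structurally, K here is isomorphic to the cyclic group Z_4.)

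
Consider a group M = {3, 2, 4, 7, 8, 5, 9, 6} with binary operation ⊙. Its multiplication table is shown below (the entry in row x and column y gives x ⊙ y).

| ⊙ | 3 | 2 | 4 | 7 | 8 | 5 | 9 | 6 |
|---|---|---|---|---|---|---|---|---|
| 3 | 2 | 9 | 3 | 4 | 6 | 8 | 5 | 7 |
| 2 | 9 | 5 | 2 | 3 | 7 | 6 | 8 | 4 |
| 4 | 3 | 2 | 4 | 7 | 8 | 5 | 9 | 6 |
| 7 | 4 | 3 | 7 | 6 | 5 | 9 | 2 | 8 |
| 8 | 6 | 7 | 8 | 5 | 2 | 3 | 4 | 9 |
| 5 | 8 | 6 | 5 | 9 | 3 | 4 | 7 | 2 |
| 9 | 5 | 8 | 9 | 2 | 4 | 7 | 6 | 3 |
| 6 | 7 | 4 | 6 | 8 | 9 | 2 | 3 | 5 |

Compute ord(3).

The identity element is 4 (its row matches the header).
3^1 = 3
3^2 = 3 ⊙ 3 = 2
3^3 = 2 ⊙ 3 = 9
3^4 = 9 ⊙ 3 = 5
3^5 = 5 ⊙ 3 = 8
3^6 = 8 ⊙ 3 = 6
3^7 = 6 ⊙ 3 = 7
3^8 = 7 ⊙ 3 = 4
The first power of 3 equal to the identity is 3^8, so ord(3) = 8.

8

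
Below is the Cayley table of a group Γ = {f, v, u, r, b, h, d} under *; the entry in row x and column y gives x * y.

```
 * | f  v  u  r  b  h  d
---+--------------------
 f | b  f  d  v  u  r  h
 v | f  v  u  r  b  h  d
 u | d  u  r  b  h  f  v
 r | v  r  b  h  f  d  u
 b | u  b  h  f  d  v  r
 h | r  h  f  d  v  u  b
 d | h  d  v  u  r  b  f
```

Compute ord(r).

7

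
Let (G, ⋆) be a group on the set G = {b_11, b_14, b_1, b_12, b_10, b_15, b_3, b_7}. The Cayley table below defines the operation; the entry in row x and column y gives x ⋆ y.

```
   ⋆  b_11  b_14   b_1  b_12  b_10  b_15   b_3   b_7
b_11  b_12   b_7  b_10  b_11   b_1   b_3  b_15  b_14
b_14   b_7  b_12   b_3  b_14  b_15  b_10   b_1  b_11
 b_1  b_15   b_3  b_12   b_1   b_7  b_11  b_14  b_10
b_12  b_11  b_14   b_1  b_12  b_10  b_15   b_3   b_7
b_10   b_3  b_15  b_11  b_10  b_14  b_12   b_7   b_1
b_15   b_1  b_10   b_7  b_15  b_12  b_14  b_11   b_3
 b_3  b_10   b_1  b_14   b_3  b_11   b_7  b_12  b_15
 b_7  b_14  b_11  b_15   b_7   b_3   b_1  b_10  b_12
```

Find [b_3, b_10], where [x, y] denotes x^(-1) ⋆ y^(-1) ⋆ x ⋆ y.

b_14

Identity is b_12; from the table b_3^(-1) = b_3 and b_10^(-1) = b_15.
b_3 ⋆ b_15 = b_7
b_7 ⋆ b_3 = b_10
b_10 ⋆ b_10 = b_14
(Structurally, G here is isomorphic to the dihedral group D_4.)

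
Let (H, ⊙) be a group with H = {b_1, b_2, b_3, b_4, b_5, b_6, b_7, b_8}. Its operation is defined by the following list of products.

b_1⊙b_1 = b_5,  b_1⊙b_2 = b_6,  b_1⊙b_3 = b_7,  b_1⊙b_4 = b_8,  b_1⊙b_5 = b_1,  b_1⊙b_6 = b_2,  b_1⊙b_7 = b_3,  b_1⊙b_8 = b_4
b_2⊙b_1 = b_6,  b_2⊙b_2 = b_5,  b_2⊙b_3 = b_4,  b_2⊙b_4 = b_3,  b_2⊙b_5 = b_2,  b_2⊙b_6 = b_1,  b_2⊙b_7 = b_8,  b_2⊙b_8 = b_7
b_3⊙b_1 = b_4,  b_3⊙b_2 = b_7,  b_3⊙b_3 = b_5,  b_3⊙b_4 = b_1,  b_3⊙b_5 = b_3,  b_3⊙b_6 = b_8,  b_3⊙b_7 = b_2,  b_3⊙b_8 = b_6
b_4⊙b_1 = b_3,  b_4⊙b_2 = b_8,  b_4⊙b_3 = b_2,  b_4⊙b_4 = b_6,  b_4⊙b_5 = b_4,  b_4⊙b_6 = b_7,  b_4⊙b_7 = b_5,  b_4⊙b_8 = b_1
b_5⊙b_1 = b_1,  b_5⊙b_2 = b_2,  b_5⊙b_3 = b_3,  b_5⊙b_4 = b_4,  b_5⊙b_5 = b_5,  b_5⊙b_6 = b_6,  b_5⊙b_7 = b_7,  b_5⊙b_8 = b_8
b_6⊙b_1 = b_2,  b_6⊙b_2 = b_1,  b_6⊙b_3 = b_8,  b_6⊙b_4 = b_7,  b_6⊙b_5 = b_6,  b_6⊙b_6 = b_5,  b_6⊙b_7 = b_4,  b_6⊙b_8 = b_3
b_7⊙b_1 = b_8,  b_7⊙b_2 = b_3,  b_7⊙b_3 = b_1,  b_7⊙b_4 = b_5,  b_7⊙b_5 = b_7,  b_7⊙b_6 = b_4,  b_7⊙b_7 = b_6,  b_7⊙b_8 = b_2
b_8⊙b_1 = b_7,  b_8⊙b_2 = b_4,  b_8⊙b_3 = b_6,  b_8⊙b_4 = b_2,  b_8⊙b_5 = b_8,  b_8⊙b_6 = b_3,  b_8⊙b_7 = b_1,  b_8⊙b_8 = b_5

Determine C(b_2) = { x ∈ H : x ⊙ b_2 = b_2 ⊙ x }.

Compare row b_2 with column b_2 entry by entry.
b_1 ⊙ b_2 = b_6 = b_2 ⊙ b_1, so b_1 commutes with b_2.
b_7 ⊙ b_2 = b_3 but b_2 ⊙ b_7 = b_8, so b_7 does not.
Collecting the elements that commute with b_2: C(b_2) = {b_1, b_2, b_5, b_6}.

{b_1, b_2, b_5, b_6}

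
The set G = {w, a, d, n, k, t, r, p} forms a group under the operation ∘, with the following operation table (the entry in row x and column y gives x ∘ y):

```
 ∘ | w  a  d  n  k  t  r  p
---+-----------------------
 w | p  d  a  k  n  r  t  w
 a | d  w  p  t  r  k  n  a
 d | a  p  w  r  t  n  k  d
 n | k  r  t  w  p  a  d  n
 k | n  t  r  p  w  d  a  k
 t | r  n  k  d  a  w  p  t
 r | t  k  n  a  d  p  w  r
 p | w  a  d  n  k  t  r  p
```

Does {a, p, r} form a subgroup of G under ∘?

r ∘ r = w, which is not in {a, p, r}.
The subset is not closed under ∘, so it is not a subgroup.

No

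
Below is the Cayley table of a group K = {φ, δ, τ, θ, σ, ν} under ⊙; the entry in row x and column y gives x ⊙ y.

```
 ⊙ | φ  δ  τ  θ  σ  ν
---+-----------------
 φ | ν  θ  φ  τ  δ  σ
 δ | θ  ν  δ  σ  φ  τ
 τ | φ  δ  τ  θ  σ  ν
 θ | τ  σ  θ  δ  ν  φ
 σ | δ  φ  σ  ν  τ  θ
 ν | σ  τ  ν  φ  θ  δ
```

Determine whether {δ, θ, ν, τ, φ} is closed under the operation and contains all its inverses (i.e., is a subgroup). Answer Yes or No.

No

θ ⊙ δ = σ, which is not in {δ, θ, ν, τ, φ}.
The subset is not closed under ⊙, so it is not a subgroup.
(Structurally, K here is isomorphic to the cyclic group Z_6.)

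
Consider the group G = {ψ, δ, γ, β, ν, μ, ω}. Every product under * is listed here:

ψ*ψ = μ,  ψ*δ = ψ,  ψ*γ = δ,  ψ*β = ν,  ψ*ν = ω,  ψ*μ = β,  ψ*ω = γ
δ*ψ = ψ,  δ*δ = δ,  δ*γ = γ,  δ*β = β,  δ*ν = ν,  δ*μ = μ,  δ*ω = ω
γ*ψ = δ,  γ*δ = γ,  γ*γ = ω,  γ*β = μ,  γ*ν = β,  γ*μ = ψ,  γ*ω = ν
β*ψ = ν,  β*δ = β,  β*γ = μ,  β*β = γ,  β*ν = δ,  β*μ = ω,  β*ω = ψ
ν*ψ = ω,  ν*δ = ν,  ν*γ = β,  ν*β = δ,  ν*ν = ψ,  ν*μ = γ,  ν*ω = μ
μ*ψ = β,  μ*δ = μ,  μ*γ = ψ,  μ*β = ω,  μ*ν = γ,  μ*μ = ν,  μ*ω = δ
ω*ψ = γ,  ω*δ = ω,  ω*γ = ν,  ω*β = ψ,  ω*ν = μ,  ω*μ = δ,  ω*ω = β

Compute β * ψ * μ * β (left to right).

μ

β * ψ = ν
ν * μ = γ
γ * β = μ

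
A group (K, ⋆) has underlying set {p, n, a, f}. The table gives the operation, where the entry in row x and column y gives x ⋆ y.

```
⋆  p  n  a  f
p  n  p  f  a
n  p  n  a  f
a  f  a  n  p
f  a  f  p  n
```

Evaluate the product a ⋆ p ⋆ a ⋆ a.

f

a ⋆ p = f
f ⋆ a = p
p ⋆ a = f
(Structurally, K here is isomorphic to the Klein four-group V_4.)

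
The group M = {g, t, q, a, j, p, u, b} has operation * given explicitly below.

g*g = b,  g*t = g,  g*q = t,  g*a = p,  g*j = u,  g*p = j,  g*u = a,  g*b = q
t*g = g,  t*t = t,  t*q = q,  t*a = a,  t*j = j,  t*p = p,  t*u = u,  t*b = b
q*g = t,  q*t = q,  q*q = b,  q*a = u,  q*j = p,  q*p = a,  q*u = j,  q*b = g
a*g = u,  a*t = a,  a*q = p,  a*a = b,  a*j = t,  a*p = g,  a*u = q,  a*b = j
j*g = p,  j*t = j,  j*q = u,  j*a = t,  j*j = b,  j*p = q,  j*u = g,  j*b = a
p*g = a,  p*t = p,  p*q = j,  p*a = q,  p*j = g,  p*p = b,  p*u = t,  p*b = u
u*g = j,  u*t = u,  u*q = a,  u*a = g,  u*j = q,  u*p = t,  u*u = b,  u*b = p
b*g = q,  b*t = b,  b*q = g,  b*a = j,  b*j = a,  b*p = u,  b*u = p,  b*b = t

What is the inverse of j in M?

First locate the identity: row t matches the header, so t is the identity.
Scan row j for t: j * a = t. Hence j^(-1) = a.

a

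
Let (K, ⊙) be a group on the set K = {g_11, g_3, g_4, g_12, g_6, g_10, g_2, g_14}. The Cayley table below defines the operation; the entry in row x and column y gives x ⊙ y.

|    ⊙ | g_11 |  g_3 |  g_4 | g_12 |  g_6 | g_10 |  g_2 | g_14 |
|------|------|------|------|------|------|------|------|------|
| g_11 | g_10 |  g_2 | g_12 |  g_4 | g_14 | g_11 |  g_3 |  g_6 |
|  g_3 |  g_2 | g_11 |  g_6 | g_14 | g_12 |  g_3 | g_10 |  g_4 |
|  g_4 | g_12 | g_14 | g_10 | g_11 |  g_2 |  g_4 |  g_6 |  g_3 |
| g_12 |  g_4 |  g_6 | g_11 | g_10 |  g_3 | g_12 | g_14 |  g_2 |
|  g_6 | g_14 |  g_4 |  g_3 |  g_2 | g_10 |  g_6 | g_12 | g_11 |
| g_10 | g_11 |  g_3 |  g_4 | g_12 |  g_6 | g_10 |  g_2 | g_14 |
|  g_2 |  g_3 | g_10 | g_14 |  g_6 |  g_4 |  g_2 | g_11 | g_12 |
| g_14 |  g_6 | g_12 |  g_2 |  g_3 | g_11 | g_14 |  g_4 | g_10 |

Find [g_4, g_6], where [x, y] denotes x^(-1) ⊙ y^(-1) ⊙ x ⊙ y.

g_11

Identity is g_10; from the table g_4^(-1) = g_4 and g_6^(-1) = g_6.
g_4 ⊙ g_6 = g_2
g_2 ⊙ g_4 = g_14
g_14 ⊙ g_6 = g_11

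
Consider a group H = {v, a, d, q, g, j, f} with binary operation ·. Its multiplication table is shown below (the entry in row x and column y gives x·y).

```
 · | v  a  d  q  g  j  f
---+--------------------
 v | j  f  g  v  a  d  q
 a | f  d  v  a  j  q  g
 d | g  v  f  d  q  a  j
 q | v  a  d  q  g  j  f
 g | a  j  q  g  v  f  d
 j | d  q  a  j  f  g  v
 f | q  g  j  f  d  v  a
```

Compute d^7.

q

d^1 = d
d^2 = d·d = f
d^3 = f·d = j
d^4 = j·d = a
d^5 = a·d = v
d^6 = v·d = g
d^7 = g·d = q
(Structurally, H here is isomorphic to the cyclic group Z_7.)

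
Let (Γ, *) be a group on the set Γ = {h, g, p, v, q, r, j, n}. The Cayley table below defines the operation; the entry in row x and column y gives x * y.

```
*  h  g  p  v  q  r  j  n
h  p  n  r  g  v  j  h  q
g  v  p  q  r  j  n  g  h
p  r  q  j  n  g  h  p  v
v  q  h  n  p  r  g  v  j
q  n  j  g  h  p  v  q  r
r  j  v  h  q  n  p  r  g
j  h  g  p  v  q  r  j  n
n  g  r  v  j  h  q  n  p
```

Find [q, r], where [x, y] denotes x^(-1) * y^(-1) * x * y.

p

Identity is j; from the table q^(-1) = g and r^(-1) = h.
g * h = v
v * q = r
r * r = p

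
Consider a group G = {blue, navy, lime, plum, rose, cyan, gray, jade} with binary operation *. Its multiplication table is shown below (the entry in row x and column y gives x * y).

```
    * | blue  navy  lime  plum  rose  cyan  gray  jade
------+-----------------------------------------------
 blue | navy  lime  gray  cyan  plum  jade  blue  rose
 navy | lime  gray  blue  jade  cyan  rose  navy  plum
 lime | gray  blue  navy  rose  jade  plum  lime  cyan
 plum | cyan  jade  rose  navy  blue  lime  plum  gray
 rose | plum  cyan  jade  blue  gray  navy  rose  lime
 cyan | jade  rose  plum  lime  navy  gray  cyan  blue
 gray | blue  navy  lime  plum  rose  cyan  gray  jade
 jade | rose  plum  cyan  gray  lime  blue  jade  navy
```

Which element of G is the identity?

The identity e satisfies e * x = x for all x, so its row in the table reproduces the column headers.
Row gray reads: blue, navy, lime, plum, rose, cyan, gray, jade — exactly the header order. So gray is the identity.

gray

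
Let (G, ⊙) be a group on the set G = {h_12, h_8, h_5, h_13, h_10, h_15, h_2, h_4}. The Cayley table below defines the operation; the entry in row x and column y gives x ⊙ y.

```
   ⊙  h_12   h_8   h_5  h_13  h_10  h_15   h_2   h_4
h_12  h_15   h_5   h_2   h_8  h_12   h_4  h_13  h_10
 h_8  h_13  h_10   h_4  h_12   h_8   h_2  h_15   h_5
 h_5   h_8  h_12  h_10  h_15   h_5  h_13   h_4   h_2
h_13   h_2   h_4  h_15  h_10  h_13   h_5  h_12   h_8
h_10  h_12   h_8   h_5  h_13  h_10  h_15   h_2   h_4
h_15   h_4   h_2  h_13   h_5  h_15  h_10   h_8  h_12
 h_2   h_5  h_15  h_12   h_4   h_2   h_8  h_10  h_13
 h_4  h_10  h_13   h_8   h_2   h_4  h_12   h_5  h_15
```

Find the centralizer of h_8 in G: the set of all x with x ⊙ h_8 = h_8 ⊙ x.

{h_10, h_15, h_2, h_8}

Compare row h_8 with column h_8 entry by entry.
h_15 ⊙ h_8 = h_2 = h_8 ⊙ h_15, so h_15 commutes with h_8.
h_4 ⊙ h_8 = h_13 but h_8 ⊙ h_4 = h_5, so h_4 does not.
Collecting the elements that commute with h_8: C(h_8) = {h_10, h_15, h_2, h_8}.
(Structurally, G here is isomorphic to the dihedral group D_4.)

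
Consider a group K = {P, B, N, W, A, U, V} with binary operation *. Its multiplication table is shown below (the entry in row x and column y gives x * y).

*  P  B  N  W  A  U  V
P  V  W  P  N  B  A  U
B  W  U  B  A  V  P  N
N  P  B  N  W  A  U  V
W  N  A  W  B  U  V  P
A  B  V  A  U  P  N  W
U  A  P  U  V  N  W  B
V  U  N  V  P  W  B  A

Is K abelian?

Check whether the table is symmetric across its main diagonal.
Every entry (row x, col y) equals the entry (row y, col x), so K is abelian.

Yes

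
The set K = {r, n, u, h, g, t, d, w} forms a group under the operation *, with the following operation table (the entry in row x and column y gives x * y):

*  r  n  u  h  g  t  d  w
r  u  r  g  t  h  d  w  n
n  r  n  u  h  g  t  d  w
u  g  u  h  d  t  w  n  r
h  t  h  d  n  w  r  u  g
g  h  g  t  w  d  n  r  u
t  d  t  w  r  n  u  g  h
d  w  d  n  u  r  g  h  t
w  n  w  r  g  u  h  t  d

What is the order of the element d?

The identity element is n (its row matches the header).
d^1 = d
d^2 = d * d = h
d^3 = h * d = u
d^4 = u * d = n
The first power of d equal to the identity is d^4, so ord(d) = 4.

4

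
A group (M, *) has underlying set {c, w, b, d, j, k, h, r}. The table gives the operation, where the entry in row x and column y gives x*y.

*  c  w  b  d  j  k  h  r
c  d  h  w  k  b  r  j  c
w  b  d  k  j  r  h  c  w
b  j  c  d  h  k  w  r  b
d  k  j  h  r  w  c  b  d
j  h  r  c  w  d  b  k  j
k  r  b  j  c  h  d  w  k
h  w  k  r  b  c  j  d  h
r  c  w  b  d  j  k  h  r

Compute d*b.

Read row d, column b: d*b = h.
(Structurally, M here is isomorphic to the quaternion group Q_8.)

h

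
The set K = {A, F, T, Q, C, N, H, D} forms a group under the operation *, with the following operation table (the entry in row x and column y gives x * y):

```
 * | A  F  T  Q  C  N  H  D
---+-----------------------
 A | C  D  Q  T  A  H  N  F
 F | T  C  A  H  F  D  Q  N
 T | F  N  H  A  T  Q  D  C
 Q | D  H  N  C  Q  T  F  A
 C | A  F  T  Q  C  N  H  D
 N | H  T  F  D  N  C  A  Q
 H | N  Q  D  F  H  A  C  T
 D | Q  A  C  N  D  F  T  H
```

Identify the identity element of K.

The identity e satisfies e * x = x for all x, so its row in the table reproduces the column headers.
Row C reads: A, F, T, Q, C, N, H, D — exactly the header order. So C is the identity.

C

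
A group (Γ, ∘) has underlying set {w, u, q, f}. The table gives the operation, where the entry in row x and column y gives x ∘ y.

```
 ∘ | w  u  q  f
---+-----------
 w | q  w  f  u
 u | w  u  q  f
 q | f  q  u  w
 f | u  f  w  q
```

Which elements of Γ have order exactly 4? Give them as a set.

{f, w}

Identity is u. Compute the order of each non-identity element by repeated multiplication:
  w: w → q → f → u  (order 4)
  q: q → u  (order 2)
  f: f → q → w → u  (order 4)
Elements of order 4: {f, w}.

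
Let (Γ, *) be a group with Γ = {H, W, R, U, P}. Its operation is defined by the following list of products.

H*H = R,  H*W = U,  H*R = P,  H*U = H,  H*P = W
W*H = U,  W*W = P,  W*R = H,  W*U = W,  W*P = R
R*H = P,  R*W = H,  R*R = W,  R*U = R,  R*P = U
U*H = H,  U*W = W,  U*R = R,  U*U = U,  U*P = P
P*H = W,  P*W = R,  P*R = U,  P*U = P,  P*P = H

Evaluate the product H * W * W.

H * W = U
U * W = W

W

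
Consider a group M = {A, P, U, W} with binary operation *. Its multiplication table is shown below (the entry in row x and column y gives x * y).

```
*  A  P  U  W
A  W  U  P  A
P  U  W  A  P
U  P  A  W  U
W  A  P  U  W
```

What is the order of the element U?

The identity element is W (its row matches the header).
U^1 = U
U^2 = U * U = W
The first power of U equal to the identity is U^2, so ord(U) = 2.

2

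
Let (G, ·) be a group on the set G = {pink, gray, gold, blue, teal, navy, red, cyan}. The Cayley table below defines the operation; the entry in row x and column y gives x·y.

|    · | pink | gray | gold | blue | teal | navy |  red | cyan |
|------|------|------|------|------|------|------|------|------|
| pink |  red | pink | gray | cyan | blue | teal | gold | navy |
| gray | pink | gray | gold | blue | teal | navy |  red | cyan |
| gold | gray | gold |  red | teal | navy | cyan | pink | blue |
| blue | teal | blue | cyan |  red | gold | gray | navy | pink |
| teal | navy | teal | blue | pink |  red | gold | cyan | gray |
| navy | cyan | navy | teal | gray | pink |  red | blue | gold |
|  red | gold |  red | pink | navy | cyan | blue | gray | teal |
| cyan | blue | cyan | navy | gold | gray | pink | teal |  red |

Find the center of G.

An element z is central iff its row equals its column in the table.
For gold: gold·navy = cyan ≠ teal = navy·gold, so gold ∉ Z.
Checking each element this way leaves Z(G) = {gray, red}.

{gray, red}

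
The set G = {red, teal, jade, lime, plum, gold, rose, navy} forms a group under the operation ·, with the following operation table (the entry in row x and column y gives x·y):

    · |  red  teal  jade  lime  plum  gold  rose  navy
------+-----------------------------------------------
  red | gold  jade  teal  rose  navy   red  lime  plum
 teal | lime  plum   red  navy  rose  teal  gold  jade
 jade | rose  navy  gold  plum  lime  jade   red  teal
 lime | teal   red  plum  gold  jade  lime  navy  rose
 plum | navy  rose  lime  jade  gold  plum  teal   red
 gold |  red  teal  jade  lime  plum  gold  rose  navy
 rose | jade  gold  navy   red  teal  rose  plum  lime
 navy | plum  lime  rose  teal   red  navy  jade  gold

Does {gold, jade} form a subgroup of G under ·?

{gold, jade} contains the identity gold.
Checking products: every product of two elements of {gold, jade} (read from the table) lies in {gold, jade}, so the set is closed.
In a finite group, a nonempty closed subset is a subgroup. So {gold, jade} ≤ G.

Yes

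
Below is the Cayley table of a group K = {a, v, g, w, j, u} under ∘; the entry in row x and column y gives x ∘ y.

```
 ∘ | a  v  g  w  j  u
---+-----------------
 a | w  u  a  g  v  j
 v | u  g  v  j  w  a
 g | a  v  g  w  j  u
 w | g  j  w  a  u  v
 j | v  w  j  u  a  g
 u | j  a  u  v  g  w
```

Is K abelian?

Check whether the table is symmetric across its main diagonal.
Every entry (row x, col y) equals the entry (row y, col x), so K is abelian.

Yes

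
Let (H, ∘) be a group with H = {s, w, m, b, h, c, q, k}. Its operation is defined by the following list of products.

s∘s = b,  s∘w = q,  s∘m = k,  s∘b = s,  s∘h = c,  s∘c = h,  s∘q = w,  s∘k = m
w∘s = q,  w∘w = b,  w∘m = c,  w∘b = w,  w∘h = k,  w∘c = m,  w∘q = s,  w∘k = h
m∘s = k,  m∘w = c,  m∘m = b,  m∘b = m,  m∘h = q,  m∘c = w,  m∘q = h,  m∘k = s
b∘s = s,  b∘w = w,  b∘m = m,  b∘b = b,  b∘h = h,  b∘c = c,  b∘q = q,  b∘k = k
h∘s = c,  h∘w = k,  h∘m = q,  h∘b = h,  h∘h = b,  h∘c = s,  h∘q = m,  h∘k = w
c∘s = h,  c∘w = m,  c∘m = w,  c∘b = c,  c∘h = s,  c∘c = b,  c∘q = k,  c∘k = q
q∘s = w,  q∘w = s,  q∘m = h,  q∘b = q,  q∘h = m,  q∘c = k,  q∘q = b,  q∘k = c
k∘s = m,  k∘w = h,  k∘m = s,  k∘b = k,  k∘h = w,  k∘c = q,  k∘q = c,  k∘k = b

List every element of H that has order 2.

Identity is b. Compute the order of each non-identity element by repeated multiplication:
  s: s → b  (order 2)
  w: w → b  (order 2)
  m: m → b  (order 2)
  h: h → b  (order 2)
  c: c → b  (order 2)
  q: q → b  (order 2)
  k: k → b  (order 2)
Elements of order 2: {c, h, k, m, q, s, w}.
(Structurally, H here is isomorphic to the elementary abelian group (Z_2)^3.)

{c, h, k, m, q, s, w}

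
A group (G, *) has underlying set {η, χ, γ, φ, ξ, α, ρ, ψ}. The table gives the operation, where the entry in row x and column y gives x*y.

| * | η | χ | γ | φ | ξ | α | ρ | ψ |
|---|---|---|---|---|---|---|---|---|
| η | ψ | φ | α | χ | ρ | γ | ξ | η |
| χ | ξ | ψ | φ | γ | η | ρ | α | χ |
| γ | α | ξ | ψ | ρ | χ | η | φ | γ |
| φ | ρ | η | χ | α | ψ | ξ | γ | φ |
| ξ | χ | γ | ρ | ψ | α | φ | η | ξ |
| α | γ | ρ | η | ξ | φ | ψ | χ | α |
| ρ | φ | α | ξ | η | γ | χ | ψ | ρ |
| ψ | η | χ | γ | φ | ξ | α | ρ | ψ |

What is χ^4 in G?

χ^1 = χ
χ^2 = χ*χ = ψ
χ^3 = ψ*χ = χ
χ^4 = χ*χ = ψ

ψ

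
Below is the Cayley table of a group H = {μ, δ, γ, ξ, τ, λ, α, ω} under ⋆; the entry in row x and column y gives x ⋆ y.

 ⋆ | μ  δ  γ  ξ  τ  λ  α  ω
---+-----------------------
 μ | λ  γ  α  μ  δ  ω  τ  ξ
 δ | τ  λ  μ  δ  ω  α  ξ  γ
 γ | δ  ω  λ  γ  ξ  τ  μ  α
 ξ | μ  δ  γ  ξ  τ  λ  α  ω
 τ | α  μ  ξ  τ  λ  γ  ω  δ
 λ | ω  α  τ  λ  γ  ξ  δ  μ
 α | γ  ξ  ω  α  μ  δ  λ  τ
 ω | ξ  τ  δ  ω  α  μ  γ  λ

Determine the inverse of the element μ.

First locate the identity: row ξ matches the header, so ξ is the identity.
Scan row μ for ξ: μ ⋆ ω = ξ. Hence μ^(-1) = ω.

ω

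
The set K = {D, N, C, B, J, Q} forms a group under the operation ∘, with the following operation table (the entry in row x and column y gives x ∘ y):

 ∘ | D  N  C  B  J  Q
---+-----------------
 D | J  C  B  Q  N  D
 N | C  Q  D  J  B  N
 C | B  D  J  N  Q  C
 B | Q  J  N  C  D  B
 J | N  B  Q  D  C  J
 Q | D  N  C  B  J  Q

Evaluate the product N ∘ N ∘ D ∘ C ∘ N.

N ∘ N = Q
Q ∘ D = D
D ∘ C = B
B ∘ N = J
(Structurally, K here is isomorphic to the cyclic group Z_6.)

J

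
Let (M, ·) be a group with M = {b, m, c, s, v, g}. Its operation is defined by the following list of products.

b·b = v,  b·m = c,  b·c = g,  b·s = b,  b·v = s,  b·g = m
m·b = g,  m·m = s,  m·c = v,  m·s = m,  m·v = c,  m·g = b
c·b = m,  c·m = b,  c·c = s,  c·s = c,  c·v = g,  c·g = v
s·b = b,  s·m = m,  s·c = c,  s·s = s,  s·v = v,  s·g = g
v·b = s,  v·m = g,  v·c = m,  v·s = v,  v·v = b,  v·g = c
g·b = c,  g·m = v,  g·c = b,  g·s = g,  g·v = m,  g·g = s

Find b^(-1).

v

First locate the identity: row s matches the header, so s is the identity.
Scan row b for s: b·v = s. Hence b^(-1) = v.
(Structurally, M here is isomorphic to the symmetric group S_3.)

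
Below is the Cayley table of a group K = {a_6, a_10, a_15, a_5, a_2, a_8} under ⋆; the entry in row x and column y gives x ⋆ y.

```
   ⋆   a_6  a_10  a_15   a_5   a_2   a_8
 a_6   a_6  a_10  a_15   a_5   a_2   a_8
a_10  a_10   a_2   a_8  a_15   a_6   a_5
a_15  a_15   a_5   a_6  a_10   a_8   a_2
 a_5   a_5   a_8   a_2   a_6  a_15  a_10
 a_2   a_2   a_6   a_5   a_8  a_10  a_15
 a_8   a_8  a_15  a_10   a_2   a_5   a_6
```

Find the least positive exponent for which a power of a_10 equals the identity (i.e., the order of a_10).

3

The identity element is a_6 (its row matches the header).
a_10^1 = a_10
a_10^2 = a_10 ⋆ a_10 = a_2
a_10^3 = a_2 ⋆ a_10 = a_6
The first power of a_10 equal to the identity is a_10^3, so ord(a_10) = 3.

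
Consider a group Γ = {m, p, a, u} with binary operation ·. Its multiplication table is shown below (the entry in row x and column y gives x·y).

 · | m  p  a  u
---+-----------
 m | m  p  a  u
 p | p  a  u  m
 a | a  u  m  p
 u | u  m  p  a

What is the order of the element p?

4

The identity element is m (its row matches the header).
p^1 = p
p^2 = p·p = a
p^3 = a·p = u
p^4 = u·p = m
The first power of p equal to the identity is p^4, so ord(p) = 4.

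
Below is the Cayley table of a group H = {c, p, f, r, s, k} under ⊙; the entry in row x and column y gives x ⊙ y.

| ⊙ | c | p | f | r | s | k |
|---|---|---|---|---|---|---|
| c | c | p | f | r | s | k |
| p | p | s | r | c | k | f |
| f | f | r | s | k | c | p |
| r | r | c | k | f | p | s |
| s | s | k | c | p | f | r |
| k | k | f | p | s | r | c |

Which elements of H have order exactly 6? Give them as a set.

{p, r}

Identity is c. Compute the order of each non-identity element by repeated multiplication:
  p: p → s → k → f → r → c  (order 6)
  f: f → s → c  (order 3)
  r: r → f → k → s → p → c  (order 6)
  s: s → f → c  (order 3)
  k: k → c  (order 2)
Elements of order 6: {p, r}.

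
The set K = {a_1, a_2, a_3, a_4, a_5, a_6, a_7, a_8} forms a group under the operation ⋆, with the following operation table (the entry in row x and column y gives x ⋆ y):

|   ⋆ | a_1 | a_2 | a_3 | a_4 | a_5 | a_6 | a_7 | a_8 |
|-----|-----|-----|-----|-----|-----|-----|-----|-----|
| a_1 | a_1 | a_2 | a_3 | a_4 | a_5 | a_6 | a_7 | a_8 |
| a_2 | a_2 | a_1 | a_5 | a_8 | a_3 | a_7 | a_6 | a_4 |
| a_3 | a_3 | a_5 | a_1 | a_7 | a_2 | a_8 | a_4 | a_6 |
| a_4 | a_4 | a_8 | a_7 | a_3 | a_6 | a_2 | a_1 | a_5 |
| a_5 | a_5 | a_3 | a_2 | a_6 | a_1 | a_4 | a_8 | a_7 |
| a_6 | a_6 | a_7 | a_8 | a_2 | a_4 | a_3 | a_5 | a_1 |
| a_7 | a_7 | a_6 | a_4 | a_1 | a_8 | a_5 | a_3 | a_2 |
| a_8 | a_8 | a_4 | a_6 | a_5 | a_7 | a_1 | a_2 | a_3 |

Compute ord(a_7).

4

The identity element is a_1 (its row matches the header).
a_7^1 = a_7
a_7^2 = a_7 ⋆ a_7 = a_3
a_7^3 = a_3 ⋆ a_7 = a_4
a_7^4 = a_4 ⋆ a_7 = a_1
The first power of a_7 equal to the identity is a_7^4, so ord(a_7) = 4.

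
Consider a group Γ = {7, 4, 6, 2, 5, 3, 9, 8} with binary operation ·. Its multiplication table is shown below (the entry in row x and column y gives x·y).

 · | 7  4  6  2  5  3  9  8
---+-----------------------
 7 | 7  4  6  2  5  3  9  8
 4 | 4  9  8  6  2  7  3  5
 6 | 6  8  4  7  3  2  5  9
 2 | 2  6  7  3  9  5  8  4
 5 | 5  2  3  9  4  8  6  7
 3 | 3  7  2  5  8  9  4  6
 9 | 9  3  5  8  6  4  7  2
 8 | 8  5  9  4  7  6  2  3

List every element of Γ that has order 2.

Identity is 7. Compute the order of each non-identity element by repeated multiplication:
  4: 4 → 9 → 3 → 7  (order 4)
  6: 6 → 4 → 8 → 9 → 5 → 3 → 2 → 7  (order 8)
  2: 2 → 3 → 5 → 9 → 8 → 4 → 6 → 7  (order 8)
  5: 5 → 4 → 2 → 9 → 6 → 3 → 8 → 7  (order 8)
  3: 3 → 9 → 4 → 7  (order 4)
  9: 9 → 7  (order 2)
  8: 8 → 3 → 6 → 9 → 2 → 4 → 5 → 7  (order 8)
Elements of order 2: {9}.

{9}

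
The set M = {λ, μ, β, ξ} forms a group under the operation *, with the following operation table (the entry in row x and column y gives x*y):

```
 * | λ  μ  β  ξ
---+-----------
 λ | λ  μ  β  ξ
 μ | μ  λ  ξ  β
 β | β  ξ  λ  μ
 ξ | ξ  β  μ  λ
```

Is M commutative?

Yes

Check whether the table is symmetric across its main diagonal.
Every entry (row x, col y) equals the entry (row y, col x), so M is abelian.
(In fact M ≅ the Klein four-group V_4.)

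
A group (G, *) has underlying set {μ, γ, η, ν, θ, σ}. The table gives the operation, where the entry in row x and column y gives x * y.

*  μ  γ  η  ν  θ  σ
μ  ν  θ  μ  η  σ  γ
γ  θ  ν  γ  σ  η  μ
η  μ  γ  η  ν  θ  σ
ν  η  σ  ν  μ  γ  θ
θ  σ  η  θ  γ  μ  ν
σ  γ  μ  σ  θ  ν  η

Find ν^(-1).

First locate the identity: row η matches the header, so η is the identity.
Scan row ν for η: ν * μ = η. Hence ν^(-1) = μ.

μ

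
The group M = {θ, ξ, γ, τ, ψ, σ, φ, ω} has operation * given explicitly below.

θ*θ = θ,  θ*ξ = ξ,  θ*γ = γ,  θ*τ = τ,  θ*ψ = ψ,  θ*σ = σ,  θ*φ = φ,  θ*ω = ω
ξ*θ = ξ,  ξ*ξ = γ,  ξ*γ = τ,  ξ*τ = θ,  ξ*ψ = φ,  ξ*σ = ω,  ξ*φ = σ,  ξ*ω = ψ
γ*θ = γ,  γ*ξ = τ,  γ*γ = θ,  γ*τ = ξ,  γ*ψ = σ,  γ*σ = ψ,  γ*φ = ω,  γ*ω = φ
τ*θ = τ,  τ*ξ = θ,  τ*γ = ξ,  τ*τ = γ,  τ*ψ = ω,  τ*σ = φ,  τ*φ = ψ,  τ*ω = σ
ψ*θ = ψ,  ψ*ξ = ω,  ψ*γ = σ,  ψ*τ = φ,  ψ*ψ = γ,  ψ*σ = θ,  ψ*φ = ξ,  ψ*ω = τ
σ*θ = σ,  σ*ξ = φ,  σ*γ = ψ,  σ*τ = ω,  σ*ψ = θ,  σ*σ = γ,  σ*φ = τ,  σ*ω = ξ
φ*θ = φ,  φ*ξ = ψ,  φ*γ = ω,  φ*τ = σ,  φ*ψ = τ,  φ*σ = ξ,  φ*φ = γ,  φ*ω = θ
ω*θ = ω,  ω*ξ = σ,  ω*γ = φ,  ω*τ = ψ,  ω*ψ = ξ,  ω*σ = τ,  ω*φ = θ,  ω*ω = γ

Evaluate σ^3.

ψ

σ^1 = σ
σ^2 = σ * σ = γ
σ^3 = γ * σ = ψ
(Structurally, M here is isomorphic to the quaternion group Q_8.)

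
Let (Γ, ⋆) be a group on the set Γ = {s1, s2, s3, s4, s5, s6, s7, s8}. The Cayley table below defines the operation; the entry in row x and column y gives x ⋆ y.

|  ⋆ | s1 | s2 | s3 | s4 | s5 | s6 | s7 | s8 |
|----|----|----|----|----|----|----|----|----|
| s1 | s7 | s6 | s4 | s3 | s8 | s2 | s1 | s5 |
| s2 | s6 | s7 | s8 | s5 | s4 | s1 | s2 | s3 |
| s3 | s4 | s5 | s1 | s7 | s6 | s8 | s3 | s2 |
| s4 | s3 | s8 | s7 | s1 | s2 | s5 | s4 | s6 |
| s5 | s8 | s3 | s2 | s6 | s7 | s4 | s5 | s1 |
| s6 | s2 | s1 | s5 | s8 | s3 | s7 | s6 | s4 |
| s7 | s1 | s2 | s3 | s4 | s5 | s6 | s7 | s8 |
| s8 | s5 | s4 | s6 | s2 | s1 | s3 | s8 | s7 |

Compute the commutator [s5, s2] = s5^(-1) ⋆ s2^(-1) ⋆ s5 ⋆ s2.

s1

Identity is s7; from the table s5^(-1) = s5 and s2^(-1) = s2.
s5 ⋆ s2 = s3
s3 ⋆ s5 = s6
s6 ⋆ s2 = s1
(Structurally, Γ here is isomorphic to the dihedral group D_4.)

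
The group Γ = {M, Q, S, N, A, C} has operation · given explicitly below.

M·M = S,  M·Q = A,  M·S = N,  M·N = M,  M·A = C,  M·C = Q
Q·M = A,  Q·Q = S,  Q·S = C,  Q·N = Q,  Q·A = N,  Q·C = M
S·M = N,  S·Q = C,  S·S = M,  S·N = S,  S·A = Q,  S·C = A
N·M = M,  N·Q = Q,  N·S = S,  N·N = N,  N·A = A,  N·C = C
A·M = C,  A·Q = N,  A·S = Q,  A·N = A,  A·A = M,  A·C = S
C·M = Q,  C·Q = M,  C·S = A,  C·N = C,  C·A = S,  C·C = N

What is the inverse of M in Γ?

First locate the identity: row N matches the header, so N is the identity.
Scan row M for N: M·S = N. Hence M^(-1) = S.
(Structurally, Γ here is isomorphic to the cyclic group Z_6.)

S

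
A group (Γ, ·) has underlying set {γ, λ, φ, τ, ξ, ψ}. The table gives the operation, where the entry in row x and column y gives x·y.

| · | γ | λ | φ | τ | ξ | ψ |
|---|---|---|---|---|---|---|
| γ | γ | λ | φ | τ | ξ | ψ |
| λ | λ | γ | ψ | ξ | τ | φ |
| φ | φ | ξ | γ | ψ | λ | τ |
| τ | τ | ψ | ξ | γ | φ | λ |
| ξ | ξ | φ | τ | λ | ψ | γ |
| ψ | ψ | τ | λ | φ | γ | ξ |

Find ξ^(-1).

First locate the identity: row γ matches the header, so γ is the identity.
Scan row ξ for γ: ξ·ψ = γ. Hence ξ^(-1) = ψ.

ψ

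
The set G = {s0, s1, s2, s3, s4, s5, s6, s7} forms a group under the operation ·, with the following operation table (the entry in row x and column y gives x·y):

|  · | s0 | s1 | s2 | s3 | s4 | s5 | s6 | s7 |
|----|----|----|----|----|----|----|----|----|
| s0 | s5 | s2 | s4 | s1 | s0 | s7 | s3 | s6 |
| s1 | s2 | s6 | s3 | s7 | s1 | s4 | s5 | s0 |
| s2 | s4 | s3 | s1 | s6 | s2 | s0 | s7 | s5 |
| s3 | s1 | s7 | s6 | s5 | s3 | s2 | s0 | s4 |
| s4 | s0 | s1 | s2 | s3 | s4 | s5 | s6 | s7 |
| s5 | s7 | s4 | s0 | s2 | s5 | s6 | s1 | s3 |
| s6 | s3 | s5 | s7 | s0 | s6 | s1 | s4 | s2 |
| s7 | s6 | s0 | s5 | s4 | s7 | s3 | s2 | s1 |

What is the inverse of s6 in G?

First locate the identity: row s4 matches the header, so s4 is the identity.
Scan row s6 for s4: s6·s6 = s4. Hence s6^(-1) = s6.

s6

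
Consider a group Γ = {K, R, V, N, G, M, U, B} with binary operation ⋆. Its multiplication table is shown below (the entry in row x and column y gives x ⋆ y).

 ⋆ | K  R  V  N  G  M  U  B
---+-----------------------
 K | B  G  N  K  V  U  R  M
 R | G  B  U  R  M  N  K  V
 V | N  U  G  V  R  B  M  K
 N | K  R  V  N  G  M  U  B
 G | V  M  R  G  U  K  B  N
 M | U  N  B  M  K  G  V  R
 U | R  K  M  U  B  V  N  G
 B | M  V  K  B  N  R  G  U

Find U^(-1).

First locate the identity: row N matches the header, so N is the identity.
Scan row U for N: U ⋆ U = N. Hence U^(-1) = U.

U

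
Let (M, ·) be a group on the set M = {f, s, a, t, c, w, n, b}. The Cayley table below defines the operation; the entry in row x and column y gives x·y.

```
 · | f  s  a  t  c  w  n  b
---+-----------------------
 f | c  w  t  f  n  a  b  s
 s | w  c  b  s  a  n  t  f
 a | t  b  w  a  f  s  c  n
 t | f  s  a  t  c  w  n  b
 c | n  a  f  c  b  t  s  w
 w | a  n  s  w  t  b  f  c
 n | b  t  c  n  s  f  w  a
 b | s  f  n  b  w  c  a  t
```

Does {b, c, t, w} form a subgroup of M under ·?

Yes

{b, c, t, w} contains the identity t.
Checking products: every product of two elements of {b, c, t, w} (read from the table) lies in {b, c, t, w}, so the set is closed.
In a finite group, a nonempty closed subset is a subgroup. So {b, c, t, w} ≤ M.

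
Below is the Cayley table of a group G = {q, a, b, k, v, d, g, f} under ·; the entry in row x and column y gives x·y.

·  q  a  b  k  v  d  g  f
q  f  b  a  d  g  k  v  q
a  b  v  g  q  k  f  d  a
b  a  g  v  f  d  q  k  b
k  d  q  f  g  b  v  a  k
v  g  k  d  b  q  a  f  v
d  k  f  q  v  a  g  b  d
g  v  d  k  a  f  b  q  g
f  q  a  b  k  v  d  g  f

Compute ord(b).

8

The identity element is f (its row matches the header).
b^1 = b
b^2 = b·b = v
b^3 = v·b = d
b^4 = d·b = q
b^5 = q·b = a
b^6 = a·b = g
b^7 = g·b = k
b^8 = k·b = f
The first power of b equal to the identity is b^8, so ord(b) = 8.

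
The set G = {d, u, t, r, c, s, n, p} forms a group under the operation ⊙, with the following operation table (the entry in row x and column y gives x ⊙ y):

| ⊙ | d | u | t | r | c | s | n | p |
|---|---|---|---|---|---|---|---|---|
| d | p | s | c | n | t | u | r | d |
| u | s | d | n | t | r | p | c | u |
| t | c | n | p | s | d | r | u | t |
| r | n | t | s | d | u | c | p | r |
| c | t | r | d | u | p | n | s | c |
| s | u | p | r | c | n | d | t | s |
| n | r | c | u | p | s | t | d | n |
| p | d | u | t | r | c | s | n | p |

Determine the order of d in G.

2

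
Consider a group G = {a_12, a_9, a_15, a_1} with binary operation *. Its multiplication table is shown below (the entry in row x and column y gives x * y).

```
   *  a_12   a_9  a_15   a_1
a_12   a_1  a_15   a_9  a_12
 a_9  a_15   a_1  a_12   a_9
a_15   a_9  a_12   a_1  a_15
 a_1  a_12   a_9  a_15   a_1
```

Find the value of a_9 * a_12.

Read row a_9, column a_12: a_9 * a_12 = a_15.

a_15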